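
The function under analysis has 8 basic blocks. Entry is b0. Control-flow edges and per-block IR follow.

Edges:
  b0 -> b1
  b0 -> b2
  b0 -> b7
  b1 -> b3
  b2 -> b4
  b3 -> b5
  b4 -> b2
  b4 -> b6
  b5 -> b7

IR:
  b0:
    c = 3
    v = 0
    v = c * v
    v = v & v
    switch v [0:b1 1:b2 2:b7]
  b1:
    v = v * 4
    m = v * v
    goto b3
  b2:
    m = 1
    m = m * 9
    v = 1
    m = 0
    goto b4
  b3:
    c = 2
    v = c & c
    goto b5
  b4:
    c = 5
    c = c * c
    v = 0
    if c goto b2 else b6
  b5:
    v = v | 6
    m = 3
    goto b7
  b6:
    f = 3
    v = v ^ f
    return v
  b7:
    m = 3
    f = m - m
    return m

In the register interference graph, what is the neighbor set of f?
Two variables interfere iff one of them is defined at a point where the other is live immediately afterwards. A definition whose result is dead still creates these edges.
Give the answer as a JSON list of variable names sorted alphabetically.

Answer: ["m", "v"]

Derivation:
Per-block:
  b0 def {c,v} use ∅
  b1 def {m,v} use {v}
  b2 def {m,v} use ∅
  b3 def {c,v} use ∅
  b4 def {c,v} use ∅
  b5 def {m,v} use {v}
  b6 def {f,v} use {v}
  b7 def {f,m} use ∅

Live sets:
  live b0: ∅→{v}
  live b1: {v}→∅
  live b2: ∅→∅
  live b3: ∅→{v}
  live b4: ∅→{v}
  live b5: {v}→∅
  live b6: {v}→∅
  live b7: ∅→∅

Interference:
  c: {v}
  f: {m,v}
  m: {f}
  v: {c,f}

N(f) = ["m", "v"]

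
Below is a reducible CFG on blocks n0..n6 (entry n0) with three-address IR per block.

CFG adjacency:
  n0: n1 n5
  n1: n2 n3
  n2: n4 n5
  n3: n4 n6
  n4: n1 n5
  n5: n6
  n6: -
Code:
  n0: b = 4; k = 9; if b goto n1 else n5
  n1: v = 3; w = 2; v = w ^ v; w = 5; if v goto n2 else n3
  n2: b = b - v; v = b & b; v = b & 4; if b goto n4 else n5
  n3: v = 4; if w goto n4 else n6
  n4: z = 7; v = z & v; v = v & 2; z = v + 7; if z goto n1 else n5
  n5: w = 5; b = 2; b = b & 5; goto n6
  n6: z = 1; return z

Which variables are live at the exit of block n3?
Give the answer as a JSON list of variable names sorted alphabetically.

Answer: ["b", "v"]

Working:
Block summaries:
  n0: def={b,k} ue=∅
  n1: def={v,w} ue=∅
  n2: def={b,v} ue={b,v}
  n3: def={v} ue={w}
  n4: def={v,z} ue={v}
  n5: def={b,w} ue=∅
  n6: def={z} ue=∅

Live sets:
  live n0: ∅→{b}
  live n1: {b}→{b,v,w}
  live n2: {b,v}→{b,v}
  live n3: {b,w}→{b,v}
  live n4: {b,v}→{b}
  live n5: ∅→∅
  live n6: ∅→∅

live-out(n3) = ["b", "v"]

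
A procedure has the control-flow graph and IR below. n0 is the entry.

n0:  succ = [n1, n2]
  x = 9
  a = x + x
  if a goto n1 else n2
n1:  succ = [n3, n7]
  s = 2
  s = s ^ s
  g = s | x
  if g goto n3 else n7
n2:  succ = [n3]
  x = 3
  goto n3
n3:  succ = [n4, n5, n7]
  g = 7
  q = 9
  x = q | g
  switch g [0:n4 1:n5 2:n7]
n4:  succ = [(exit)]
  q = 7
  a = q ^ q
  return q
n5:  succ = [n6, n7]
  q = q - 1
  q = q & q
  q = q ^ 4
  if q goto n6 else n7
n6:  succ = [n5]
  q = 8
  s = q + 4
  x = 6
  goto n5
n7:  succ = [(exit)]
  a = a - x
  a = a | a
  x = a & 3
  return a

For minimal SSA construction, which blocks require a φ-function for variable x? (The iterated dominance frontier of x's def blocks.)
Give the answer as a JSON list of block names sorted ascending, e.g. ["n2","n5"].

idom tree: n1←n0 n2←n0 n3←n0 n4←n3 n5←n3 n6←n5 n7←n0
Dom∩ at merges:
  n3: preds {n1,n2}: {n0,n1} ∩ {n0,n2} = {n0}; idom=n0
  n5: preds {n3,n6}: {n0,n3} ∩ {n0,n3,n5,n6} = {n0,n3}; idom=n3
  n7: preds {n1,n3,n5}: {n0,n1} ∩ {n0,n3} ∩ {n0,n3,n5} = {n0}; idom=n0

Frontier:
  join n3 pred n1: n1 stop@n0
  join n3 pred n2: n2 stop@n0
  join n5 pred n3: · stop@n3
  join n5 pred n6: n6→n5 stop@n3
  join n7 pred n1: n1 stop@n0
  join n7 pred n3: n3 stop@n0
  join n7 pred n5: n5→n3 stop@n0
  DF(n0)=∅
  DF(n1)={n3,n7}
  DF(n2)={n3}
  DF(n3)={n7}
  DF(n4)=∅
  DF(n5)={n5,n7}
  DF(n6)={n5}
  DF(n7)=∅

φ for x: defs {n0,n2,n3,n6,n7}
  DF⁺ = {n3,n5,n7}

Answer: ["n3", "n5", "n7"]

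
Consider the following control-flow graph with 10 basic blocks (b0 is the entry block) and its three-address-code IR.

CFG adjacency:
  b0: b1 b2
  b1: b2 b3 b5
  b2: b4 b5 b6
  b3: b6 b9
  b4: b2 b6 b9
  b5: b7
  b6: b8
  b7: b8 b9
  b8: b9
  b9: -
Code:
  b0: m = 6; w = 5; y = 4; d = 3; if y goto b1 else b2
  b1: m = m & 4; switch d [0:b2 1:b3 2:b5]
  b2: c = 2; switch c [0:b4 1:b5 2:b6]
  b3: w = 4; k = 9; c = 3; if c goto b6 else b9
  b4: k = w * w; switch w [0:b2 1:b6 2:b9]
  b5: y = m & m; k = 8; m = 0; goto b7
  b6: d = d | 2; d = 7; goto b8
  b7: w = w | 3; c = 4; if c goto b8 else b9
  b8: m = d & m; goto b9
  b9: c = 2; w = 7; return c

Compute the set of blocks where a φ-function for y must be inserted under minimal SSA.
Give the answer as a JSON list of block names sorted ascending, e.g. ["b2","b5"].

idom tree: b1←b0 b2←b0 b3←b1 b4←b2 b5←b0 b6←b0 b7←b5 b8←b0 b9←b0
Dom at joins:
  b2: preds {b0,b1,b4}: {b0} ∩ {b0,b1} ∩ {b0,b2,b4} = {b0}; idom=b0
  b5: preds {b1,b2}: {b0,b1} ∩ {b0,b2} = {b0}; idom=b0
  b6: preds {b2,b3,b4}: {b0,b2} ∩ {b0,b1,b3} ∩ {b0,b2,b4} = {b0}; idom=b0
  b8: preds {b6,b7}: {b0,b6} ∩ {b0,b5,b7} = {b0}; idom=b0
  b9: preds {b3,b4,b7,b8}: {b0,b1,b3} ∩ {b0,b2,b4} ∩ {b0,b5,b7} ∩ {b0,b8} = {b0}; idom=b0

Frontier:
  join b2 pred b0: · stop@b0
  join b2 pred b1: b1 stop@b0
  join b2 pred b4: b4→b2 stop@b0
  join b5 pred b1: b1 stop@b0
  join b5 pred b2: b2 stop@b0
  join b6 pred b2: b2 stop@b0
  join b6 pred b3: b3→b1 stop@b0
  join b6 pred b4: b4→b2 stop@b0
  join b8 pred b6: b6 stop@b0
  join b8 pred b7: b7→b5 stop@b0
  join b9 pred b3: b3→b1 stop@b0
  join b9 pred b4: b4→b2 stop@b0
  join b9 pred b7: b7→b5 stop@b0
  join b9 pred b8: b8 stop@b0
  DF(b0)=∅
  DF(b1)={b2,b5,b6,b9}
  DF(b2)={b2,b5,b6,b9}
  DF(b3)={b6,b9}
  DF(b4)={b2,b6,b9}
  DF(b5)={b8,b9}
  DF(b6)={b8}
  DF(b7)={b8,b9}
  DF(b8)={b9}
  DF(b9)=∅

φ for y: defs {b0,b5}
  DF⁺ = {b8,b9}

Answer: ["b8", "b9"]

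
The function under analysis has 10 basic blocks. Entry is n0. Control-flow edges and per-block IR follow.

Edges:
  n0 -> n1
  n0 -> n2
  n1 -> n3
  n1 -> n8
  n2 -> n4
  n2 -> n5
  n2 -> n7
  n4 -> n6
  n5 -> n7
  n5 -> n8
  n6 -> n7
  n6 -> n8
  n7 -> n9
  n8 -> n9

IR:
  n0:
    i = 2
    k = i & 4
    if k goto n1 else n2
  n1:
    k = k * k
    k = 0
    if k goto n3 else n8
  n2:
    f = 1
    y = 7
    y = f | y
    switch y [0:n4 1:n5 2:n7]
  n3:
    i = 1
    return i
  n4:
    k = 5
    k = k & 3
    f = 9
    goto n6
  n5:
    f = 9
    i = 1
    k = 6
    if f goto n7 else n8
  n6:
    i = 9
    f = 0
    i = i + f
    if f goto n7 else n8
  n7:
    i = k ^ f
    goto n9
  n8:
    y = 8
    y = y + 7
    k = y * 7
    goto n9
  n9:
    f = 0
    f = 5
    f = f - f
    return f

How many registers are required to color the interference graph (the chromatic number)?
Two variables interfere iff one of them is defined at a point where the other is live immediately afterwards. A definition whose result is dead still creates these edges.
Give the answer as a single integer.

Answer: 3

Derivation:
Per-block:
  n0 def {i,k} use ∅
  n1 def {k} use {k}
  n2 def {f,y} use ∅
  n3 def {i} use ∅
  n4 def {f,k} use ∅
  n5 def {f,i,k} use ∅
  n6 def {f,i} use ∅
  n7 def {i} use {f,k}
  n8 def {k,y} use ∅
  n9 def {f} use ∅

Liveness:
  n0: in=∅ out={k}
  n1: in={k} out=∅
  n2: in={k} out={f,k}
  n3: in=∅ out=∅
  n4: in=∅ out={k}
  n5: in=∅ out={f,k}
  n6: in={k} out={f,k}
  n7: in={f,k} out=∅
  n8: in=∅ out=∅
  n9: in=∅ out=∅

Interfere edges:
  f↔{i,k,y}
  i↔{f,k}
  k↔{f,i,y}
  y↔{f,k}

Registers:
  {f,i,k} pairwise interfere (3-clique) ⇒ χ ≥ 3
  assign f→r0 i→r2 k→r1 y→r2 — no edge inside a register ⇒ χ ≤ 3
  χ = 3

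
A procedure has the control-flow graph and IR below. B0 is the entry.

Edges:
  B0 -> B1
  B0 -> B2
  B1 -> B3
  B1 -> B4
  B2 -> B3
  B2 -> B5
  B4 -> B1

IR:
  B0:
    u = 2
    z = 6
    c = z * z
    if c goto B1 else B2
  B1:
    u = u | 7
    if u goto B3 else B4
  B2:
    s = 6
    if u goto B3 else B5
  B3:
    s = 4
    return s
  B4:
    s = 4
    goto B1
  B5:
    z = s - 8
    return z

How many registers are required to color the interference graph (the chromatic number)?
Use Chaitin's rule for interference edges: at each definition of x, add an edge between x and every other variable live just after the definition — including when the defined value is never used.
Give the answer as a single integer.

Answer: 2

Derivation:
Block summaries:
  B0: {c,u,z} / ∅
  B1: {u} / {u}
  B2: {s} / {u}
  B3: {s} / ∅
  B4: {s} / ∅
  B5: {z} / {s}

Backward fixpoint:
  B0 li=∅ lo={u}
  B1 li={u} lo={u}
  B2 li={u} lo={s}
  B3 li=∅ lo=∅
  B4 li={u} lo={u}
  B5 li={s} lo=∅

Interfere edges:
  c: {u}
  s: {u}
  u: {c,s,z}
  z: {u}

Chromatic number:
  lower bound: {c,u} mutually conflict ⇒ χ ≥ 2
  2-colouring: r0={u}  r1={c,s,z}
  χ = 2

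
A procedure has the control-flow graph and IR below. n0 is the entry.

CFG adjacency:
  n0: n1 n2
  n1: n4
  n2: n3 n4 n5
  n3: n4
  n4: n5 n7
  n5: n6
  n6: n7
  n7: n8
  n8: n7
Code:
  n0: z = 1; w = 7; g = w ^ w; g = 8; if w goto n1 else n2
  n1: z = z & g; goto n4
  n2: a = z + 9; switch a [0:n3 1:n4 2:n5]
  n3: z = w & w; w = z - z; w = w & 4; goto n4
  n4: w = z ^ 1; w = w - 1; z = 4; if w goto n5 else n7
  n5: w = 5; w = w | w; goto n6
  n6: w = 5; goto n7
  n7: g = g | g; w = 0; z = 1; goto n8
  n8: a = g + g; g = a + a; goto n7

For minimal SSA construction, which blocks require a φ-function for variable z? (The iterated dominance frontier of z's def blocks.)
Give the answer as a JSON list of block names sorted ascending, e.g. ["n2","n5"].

idom tree: n1←n0 n2←n0 n3←n2 n4←n0 n5←n0 n6←n5 n7←n0 n8←n7
Dom∩ at merges:
  n4: preds {n1,n2,n3}: {n0,n1} ∩ {n0,n2} ∩ {n0,n2,n3} = {n0}; idom=n0
  n5: preds {n2,n4}: {n0,n2} ∩ {n0,n4} = {n0}; idom=n0
  n7: preds {n4,n6,n8}: {n0,n4} ∩ {n0,n5,n6} ∩ {n0,n7,n8} = {n0}; idom=n0

DF walk-up:
  join n4 pred n1: n1 stop@n0
  join n4 pred n2: n2 stop@n0
  join n4 pred n3: n3→n2 stop@n0
  join n5 pred n2: n2 stop@n0
  join n5 pred n4: n4 stop@n0
  join n7 pred n4: n4 stop@n0
  join n7 pred n6: n6→n5 stop@n0
  join n7 pred n8: n8→n7 stop@n0
  n0: DF=∅
  n1: DF={n4}
  n2: DF={n4,n5}
  n3: DF={n4}
  n4: DF={n5,n7}
  n5: DF={n7}
  n6: DF={n7}
  n7: DF={n7}
  n8: DF={n7}

φ for z: defs {n0,n1,n3,n4,n7}
  DF⁺ = {n4,n5,n7}

Answer: ["n4", "n5", "n7"]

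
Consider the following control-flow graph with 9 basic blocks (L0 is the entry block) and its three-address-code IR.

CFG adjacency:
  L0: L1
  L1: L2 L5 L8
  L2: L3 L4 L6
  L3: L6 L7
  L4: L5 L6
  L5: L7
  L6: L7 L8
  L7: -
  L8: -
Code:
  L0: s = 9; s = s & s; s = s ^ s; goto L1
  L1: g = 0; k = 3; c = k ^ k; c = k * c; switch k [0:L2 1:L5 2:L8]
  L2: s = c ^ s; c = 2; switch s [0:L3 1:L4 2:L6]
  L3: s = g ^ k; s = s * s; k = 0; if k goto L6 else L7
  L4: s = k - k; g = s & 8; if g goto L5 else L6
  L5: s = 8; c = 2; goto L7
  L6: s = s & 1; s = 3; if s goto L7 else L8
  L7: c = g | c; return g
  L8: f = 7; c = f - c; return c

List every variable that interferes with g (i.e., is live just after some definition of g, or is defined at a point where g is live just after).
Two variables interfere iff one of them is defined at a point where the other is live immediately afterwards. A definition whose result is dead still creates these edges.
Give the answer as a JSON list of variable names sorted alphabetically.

Answer: ["c", "k", "s"]

Derivation:
Block summaries:
  L0: {s} / ∅
  L1: {c,g,k} / ∅
  L2: {c,s} / {c,s}
  L3: {k,s} / {g,k}
  L4: {g,s} / {k}
  L5: {c,s} / ∅
  L6: {s} / {s}
  L7: {c} / {c,g}
  L8: {c,f} / {c}

Liveness:
  L0: in=∅ out={s}
  L1: in={s} out={c,g,k,s}
  L2: in={c,g,k,s} out={c,g,k,s}
  L3: in={c,g,k} out={c,g,s}
  L4: in={c,k} out={c,g,s}
  L5: in={g} out={c,g}
  L6: in={c,g,s} out={c,g}
  L7: in={c,g} out=∅
  L8: in={c} out=∅

Interfere edges:
  c: {f,g,k,s}
  f: {c}
  g: {c,k,s}
  k: {c,g,s}
  s: {c,g,k}

N(g) = ["c", "k", "s"]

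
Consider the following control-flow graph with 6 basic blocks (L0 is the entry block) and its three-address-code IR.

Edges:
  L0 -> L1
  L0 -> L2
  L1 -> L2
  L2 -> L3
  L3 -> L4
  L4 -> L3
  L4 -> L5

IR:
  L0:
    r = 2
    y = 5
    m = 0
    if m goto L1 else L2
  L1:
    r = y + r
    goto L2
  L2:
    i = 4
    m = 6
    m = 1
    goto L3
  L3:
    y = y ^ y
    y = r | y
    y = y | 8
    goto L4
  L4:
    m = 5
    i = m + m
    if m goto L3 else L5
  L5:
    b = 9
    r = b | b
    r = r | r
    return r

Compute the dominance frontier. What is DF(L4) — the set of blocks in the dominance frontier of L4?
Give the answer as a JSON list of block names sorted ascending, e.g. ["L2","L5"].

idom tree: L1←L0 L2←L0 L3←L2 L4←L3 L5←L4
Dom∩ at merges:
  L2: preds {L0,L1}: {L0} ∩ {L0,L1} = {L0}; idom=L0
  L3: preds {L2,L4}: {L0,L2} ∩ {L0,L2,L3,L4} = {L0,L2}; idom=L2

DF walk-up:
  join L2 pred L0: · stop@L0
  join L2 pred L1: L1 stop@L0
  join L3 pred L2: · stop@L2
  join L3 pred L4: L4→L3 stop@L2
  L0: DF=∅
  L1: DF={L2}
  L2: DF=∅
  L3: DF={L3}
  L4: DF={L3}
  L5: DF=∅

DF(L4) = ["L3"]

Answer: ["L3"]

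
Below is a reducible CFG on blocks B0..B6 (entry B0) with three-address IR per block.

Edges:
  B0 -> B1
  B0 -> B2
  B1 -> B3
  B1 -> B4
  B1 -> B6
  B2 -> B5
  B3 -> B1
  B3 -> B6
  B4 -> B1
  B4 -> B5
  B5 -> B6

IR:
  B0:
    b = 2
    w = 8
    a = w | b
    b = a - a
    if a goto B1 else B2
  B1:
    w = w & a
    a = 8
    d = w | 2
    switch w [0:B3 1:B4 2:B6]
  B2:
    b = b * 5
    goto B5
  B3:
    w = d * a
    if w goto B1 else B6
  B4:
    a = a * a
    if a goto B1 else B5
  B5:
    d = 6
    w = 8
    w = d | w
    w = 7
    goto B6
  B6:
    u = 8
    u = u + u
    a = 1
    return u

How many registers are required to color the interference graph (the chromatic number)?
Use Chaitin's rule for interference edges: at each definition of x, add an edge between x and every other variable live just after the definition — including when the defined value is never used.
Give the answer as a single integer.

Answer: 3

Analysis:
Block summaries:
  B0 def {a,b,w} use ∅
  B1 def {a,d,w} use {a,w}
  B2 def {b} use {b}
  B3 def {w} use {a,d}
  B4 def {a} use {a}
  B5 def {d,w} use ∅
  B6 def {a,u} use ∅

Backward fixpoint:
  B0: in=∅ out={a,b,w}
  B1: in={a,w} out={a,d,w}
  B2: in={b} out=∅
  B3: in={a,d} out={a,w}
  B4: in={a,w} out={a,w}
  B5: in=∅ out=∅
  B6: in=∅ out=∅

Interfere edges:
  a — {b,d,u,w}
  b — {a,w}
  d — {a,w}
  u — {a}
  w — {a,b,d}

Colouring:
  lower bound: {a,b,w} mutually conflict ⇒ χ ≥ 3
  3-colouring: c0={a}  c1={u,w}  c2={b,d}
  χ = 3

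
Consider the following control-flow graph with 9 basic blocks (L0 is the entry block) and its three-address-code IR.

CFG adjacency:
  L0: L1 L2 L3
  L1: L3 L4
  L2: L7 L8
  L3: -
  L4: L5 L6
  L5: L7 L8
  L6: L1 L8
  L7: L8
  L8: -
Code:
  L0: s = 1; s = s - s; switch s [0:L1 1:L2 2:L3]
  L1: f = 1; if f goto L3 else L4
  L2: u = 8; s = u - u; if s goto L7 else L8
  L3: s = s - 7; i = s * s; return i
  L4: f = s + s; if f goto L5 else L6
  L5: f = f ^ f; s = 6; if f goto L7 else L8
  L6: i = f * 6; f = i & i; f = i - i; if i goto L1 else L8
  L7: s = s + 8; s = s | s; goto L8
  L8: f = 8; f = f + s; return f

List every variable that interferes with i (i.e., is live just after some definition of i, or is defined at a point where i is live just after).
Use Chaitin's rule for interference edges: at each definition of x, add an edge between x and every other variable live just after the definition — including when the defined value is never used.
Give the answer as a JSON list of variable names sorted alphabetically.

Answer: ["f", "s"]

Derivation:
Block summaries:
  L0: {s} / ∅
  L1: {f} / ∅
  L2: {s,u} / ∅
  L3: {i,s} / {s}
  L4: {f} / {s}
  L5: {f,s} / {f}
  L6: {f,i} / {f}
  L7: {s} / {s}
  L8: {f} / {s}

Liveness:
  L0 li=∅ lo={s}
  L1 li={s} lo={s}
  L2 li=∅ lo={s}
  L3 li={s} lo=∅
  L4 li={s} lo={f,s}
  L5 li={f} lo={s}
  L6 li={f,s} lo={s}
  L7 li={s} lo={s}
  L8 li={s} lo=∅

Conflict graph:
  f — {i,s}
  i — {f,s}
  s — {f,i}
  u — ∅

N(i) = ["f", "s"]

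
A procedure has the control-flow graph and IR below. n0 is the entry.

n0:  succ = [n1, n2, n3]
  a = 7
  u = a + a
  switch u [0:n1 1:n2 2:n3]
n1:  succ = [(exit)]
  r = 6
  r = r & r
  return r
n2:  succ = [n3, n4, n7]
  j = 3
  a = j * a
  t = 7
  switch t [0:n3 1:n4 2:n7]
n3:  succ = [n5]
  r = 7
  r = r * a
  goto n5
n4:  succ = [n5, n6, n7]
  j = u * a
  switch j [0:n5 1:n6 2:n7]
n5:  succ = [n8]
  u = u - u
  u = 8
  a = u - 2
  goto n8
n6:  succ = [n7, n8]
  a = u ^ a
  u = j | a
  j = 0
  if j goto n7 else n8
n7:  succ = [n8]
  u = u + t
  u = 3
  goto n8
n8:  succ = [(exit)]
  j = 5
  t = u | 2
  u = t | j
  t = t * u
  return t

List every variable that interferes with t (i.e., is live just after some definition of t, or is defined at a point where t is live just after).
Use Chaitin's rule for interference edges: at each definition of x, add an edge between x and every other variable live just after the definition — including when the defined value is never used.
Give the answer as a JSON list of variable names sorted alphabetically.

Per-block:
  n0: def={a,u} ue=∅
  n1: def={r} ue=∅
  n2: def={a,j,t} ue={a}
  n3: def={r} ue={a}
  n4: def={j} ue={a,u}
  n5: def={a,u} ue={u}
  n6: def={a,j,u} ue={a,j,u}
  n7: def={u} ue={t,u}
  n8: def={j,t,u} ue={u}

Liveness:
  n0: in=∅ out={a,u}
  n1: in=∅ out=∅
  n2: in={a,u} out={a,t,u}
  n3: in={a,u} out={u}
  n4: in={a,t,u} out={a,j,t,u}
  n5: in={u} out={u}
  n6: in={a,j,t,u} out={t,u}
  n7: in={t,u} out={u}
  n8: in={u} out=∅

Interference:
  a — {j,r,t,u}
  j — {a,t,u}
  r — {a,u}
  t — {a,j,u}
  u — {a,j,r,t}

N(t) = ["a", "j", "u"]

Answer: ["a", "j", "u"]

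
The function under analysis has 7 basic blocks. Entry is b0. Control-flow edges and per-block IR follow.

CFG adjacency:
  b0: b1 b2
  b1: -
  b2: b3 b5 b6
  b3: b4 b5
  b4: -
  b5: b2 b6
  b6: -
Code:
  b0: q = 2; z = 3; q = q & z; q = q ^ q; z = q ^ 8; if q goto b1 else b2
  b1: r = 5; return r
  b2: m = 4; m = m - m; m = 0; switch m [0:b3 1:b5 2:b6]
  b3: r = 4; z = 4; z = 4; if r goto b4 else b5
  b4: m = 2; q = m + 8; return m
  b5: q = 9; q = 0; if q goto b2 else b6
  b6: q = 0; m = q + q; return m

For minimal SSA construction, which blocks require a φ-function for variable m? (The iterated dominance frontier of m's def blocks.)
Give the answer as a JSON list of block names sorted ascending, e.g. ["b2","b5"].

idom tree: b1←b0 b2←b0 b3←b2 b4←b3 b5←b2 b6←b2
Dom∩ at merges:
  b2: preds {b0,b5}: {b0} ∩ {b0,b2,b5} = {b0}; idom=b0
  b5: preds {b2,b3}: {b0,b2} ∩ {b0,b2,b3} = {b0,b2}; idom=b2
  b6: preds {b2,b5}: {b0,b2} ∩ {b0,b2,b5} = {b0,b2}; idom=b2

Frontier:
  b2←b0: walk · to b0
  b2←b5: walk b5→b2 to b0
  b5←b2: walk · to b2
  b5←b3: walk b3 to b2
  b6←b2: walk · to b2
  b6←b5: walk b5 to b2
  b0 → ∅
  b1 → ∅
  b2 → {b2}
  b3 → {b5}
  b4 → ∅
  b5 → {b2,b6}
  b6 → ∅

φ for m: defs {b2,b4,b6}
  DF⁺ = {b2}

Answer: ["b2"]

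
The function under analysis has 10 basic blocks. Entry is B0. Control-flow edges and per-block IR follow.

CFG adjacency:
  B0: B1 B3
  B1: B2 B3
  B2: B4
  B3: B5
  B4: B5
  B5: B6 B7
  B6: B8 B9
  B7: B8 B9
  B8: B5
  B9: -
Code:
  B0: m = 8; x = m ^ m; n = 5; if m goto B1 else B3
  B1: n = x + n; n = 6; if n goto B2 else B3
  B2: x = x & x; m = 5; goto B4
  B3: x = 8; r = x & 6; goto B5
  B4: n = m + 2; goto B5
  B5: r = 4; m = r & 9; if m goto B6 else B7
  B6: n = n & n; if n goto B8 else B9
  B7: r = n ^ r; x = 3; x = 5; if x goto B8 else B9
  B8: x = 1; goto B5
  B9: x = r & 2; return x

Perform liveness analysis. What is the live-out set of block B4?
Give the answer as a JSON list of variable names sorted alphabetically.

Answer: ["n"]

Analysis:
def/use:
  B0: {m,n,x} / ∅
  B1: {n} / {n,x}
  B2: {m,x} / {x}
  B3: {r,x} / ∅
  B4: {n} / {m}
  B5: {m,r} / ∅
  B6: {n} / {n}
  B7: {r,x} / {n,r}
  B8: {x} / ∅
  B9: {x} / {r}

Liveness:
  B0 li=∅ lo={n,x}
  B1 li={n,x} lo={n,x}
  B2 li={x} lo={m}
  B3 li={n} lo={n}
  B4 li={m} lo={n}
  B5 li={n} lo={n,r}
  B6 li={n,r} lo={n,r}
  B7 li={n,r} lo={n,r}
  B8 li={n} lo={n}
  B9 li={r} lo=∅

live-out(B4) = ["n"]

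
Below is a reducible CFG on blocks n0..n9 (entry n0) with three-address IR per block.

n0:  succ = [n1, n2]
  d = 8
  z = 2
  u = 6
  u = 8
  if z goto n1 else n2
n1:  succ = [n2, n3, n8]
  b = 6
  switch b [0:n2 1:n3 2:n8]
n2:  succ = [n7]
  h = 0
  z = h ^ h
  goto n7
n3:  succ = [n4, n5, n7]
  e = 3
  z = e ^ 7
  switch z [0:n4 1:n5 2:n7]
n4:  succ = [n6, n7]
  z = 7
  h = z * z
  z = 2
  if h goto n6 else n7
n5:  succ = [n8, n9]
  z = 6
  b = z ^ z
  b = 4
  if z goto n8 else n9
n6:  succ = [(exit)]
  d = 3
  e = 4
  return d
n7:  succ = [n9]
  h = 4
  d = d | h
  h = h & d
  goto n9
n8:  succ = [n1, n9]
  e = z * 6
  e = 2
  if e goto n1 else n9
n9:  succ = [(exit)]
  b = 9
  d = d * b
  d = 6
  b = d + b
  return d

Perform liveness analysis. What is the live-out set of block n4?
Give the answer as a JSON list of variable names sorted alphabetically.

Per-block:
  n0: def={d,u,z} ue=∅
  n1: def={b} ue=∅
  n2: def={h,z} ue=∅
  n3: def={e,z} ue=∅
  n4: def={h,z} ue=∅
  n5: def={b,z} ue=∅
  n6: def={d,e} ue=∅
  n7: def={d,h} ue={d}
  n8: def={e} ue={z}
  n9: def={b,d} ue={d}

Backward fixpoint:
  n0 li=∅ lo={d,z}
  n1 li={d,z} lo={d,z}
  n2 li={d} lo={d}
  n3 li={d} lo={d}
  n4 li={d} lo={d}
  n5 li={d} lo={d,z}
  n6 li=∅ lo=∅
  n7 li={d} lo={d}
  n8 li={d,z} lo={d,z}
  n9 li={d} lo=∅

live-out(n4) = ["d"]

Answer: ["d"]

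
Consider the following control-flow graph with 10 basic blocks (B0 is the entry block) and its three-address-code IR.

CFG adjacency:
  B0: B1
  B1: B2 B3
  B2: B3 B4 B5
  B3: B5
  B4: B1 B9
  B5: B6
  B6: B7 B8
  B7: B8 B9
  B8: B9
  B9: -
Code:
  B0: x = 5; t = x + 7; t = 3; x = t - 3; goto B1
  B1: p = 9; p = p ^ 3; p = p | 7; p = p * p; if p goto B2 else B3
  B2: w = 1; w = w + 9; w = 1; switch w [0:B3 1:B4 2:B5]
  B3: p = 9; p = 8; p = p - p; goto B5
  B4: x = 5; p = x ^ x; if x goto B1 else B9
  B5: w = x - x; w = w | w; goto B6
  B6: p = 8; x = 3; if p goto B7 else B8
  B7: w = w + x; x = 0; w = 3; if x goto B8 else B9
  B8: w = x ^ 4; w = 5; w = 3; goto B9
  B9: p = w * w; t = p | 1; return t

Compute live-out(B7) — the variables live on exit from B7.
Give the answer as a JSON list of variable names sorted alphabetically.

Answer: ["w", "x"]

Working:
Block summaries:
  B0: {t,x} / ∅
  B1: {p} / ∅
  B2: {w} / ∅
  B3: {p} / ∅
  B4: {p,x} / ∅
  B5: {w} / {x}
  B6: {p,x} / ∅
  B7: {w,x} / {w,x}
  B8: {w} / {x}
  B9: {p,t} / {w}

Liveness:
  B0: in=∅ out={x}
  B1: in={x} out={x}
  B2: in={x} out={w,x}
  B3: in={x} out={x}
  B4: in={w} out={w,x}
  B5: in={x} out={w}
  B6: in={w} out={w,x}
  B7: in={w,x} out={w,x}
  B8: in={x} out={w}
  B9: in={w} out=∅

live-out(B7) = ["w", "x"]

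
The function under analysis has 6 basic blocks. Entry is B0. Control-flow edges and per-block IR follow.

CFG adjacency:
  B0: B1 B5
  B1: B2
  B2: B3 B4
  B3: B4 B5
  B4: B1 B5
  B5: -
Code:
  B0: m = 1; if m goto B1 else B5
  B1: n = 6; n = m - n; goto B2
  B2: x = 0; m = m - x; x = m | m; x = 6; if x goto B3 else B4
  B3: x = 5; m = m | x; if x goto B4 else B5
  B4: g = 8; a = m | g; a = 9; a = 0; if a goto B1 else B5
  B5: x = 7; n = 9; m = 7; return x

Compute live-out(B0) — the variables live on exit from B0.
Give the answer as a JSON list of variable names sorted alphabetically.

Per-block:
  B0: def={m} ue=∅
  B1: def={n} ue={m}
  B2: def={m,x} ue={m}
  B3: def={m,x} ue={m}
  B4: def={a,g} ue={m}
  B5: def={m,n,x} ue=∅

Backward fixpoint:
  B0: in=∅ out={m}
  B1: in={m} out={m}
  B2: in={m} out={m}
  B3: in={m} out={m}
  B4: in={m} out={m}
  B5: in=∅ out=∅

live-out(B0) = ["m"]

Answer: ["m"]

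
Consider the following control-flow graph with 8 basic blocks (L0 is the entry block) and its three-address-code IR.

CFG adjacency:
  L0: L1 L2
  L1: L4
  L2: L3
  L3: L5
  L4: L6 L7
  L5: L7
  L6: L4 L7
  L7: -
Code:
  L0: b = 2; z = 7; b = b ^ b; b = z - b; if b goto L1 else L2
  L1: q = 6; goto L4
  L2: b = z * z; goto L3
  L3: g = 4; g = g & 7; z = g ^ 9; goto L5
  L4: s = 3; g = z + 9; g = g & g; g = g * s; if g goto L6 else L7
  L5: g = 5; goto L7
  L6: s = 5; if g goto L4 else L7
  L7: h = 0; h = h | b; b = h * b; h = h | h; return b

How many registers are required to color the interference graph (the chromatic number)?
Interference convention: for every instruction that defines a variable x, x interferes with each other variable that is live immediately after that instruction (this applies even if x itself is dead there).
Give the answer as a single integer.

Answer: 4

Working:
Per-block:
  L0: def={b,z} ue=∅
  L1: def={q} ue=∅
  L2: def={b} ue={z}
  L3: def={g,z} ue=∅
  L4: def={g,s} ue={z}
  L5: def={g} ue=∅
  L6: def={s} ue={g}
  L7: def={b,h} ue={b}

Backward fixpoint:
  L0: in=∅ out={b,z}
  L1: in={b,z} out={b,z}
  L2: in={z} out={b}
  L3: in={b} out={b}
  L4: in={b,z} out={b,g,z}
  L5: in={b} out={b}
  L6: in={b,g,z} out={b,z}
  L7: in={b} out=∅

Interfere edges:
  b — {g,h,q,s,z}
  g — {b,s,z}
  h — {b}
  q — {b,z}
  s — {b,g,z}
  z — {b,g,q,s}

Colouring:
  {b,g,s,z} pairwise interfere (4-clique) ⇒ χ ≥ 4
  4-colouring: r0={b}  r1={h,z}  r2={g,q}  r3={s}
  χ = 4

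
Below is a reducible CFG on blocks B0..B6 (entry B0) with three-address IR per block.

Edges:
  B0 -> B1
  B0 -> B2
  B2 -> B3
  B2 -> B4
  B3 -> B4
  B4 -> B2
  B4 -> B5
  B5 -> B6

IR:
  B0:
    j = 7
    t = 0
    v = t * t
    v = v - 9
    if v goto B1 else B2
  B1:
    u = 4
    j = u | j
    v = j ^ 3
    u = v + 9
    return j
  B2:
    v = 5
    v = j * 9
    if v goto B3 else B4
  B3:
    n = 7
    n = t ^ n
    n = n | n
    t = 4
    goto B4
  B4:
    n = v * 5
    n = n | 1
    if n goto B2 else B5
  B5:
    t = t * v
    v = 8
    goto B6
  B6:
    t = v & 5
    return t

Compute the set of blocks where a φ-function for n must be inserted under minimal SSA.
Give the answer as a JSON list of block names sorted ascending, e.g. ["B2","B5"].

Answer: ["B2", "B4"]

Analysis:
idom tree: B1←B0 B2←B0 B3←B2 B4←B2 B5←B4 B6←B5
Dom at joins:
  B2: preds {B0,B4}: {B0} ∩ {B0,B2,B4} = {B0}; idom=B0
  B4: preds {B2,B3}: {B0,B2} ∩ {B0,B2,B3} = {B0,B2}; idom=B2

Frontier:
  join B2 pred B0: · stop@B0
  join B2 pred B4: B4→B2 stop@B0
  join B4 pred B2: · stop@B2
  join B4 pred B3: B3 stop@B2
  B0: DF=∅
  B1: DF=∅
  B2: DF={B2}
  B3: DF={B4}
  B4: DF={B2}
  B5: DF=∅
  B6: DF=∅

φ for n: defs {B3,B4}
  DF⁺ = {B2,B4}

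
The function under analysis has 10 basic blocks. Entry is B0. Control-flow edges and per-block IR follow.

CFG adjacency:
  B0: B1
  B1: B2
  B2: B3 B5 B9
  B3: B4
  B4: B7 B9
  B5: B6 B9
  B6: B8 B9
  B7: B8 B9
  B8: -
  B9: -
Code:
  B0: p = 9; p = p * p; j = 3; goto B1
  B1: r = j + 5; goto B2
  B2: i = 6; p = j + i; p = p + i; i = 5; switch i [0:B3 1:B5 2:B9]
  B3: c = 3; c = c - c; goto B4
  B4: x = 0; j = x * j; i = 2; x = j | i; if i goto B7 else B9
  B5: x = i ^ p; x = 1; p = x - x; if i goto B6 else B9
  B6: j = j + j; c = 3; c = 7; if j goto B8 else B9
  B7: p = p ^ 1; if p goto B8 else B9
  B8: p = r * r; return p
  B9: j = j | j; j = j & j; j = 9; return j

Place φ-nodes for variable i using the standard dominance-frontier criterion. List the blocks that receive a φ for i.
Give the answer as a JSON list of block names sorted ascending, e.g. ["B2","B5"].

idom tree: B1←B0 B2←B1 B3←B2 B4←B3 B5←B2 B6←B5 B7←B4 B8←B2 B9←B2
Dom at joins:
  B8: preds {B6,B7}: {B0,B1,B2,B5,B6} ∩ {B0,B1,B2,B3,B4,B7} = {B0,B1,B2}; idom=B2
  B9: preds {B2,B4,B5,B6,B7}: {B0,B1,B2} ∩ {B0,B1,B2,B3,B4} ∩ {B0,B1,B2,B5} ∩ {B0,B1,B2,B5,B6} ∩ {B0,B1,B2,B3,B4,B7} = {B0,B1,B2}; idom=B2

DF walk-up:
  B8←B6: walk B6→B5 to B2
  B8←B7: walk B7→B4→B3 to B2
  B9←B2: walk · to B2
  B9←B4: walk B4→B3 to B2
  B9←B5: walk B5 to B2
  B9←B6: walk B6→B5 to B2
  B9←B7: walk B7→B4→B3 to B2
  B0 → ∅
  B1 → ∅
  B2 → ∅
  B3 → {B8,B9}
  B4 → {B8,B9}
  B5 → {B8,B9}
  B6 → {B8,B9}
  B7 → {B8,B9}
  B8 → ∅
  B9 → ∅

φ for i: defs {B2,B4}
  DF⁺ = {B8,B9}

Answer: ["B8", "B9"]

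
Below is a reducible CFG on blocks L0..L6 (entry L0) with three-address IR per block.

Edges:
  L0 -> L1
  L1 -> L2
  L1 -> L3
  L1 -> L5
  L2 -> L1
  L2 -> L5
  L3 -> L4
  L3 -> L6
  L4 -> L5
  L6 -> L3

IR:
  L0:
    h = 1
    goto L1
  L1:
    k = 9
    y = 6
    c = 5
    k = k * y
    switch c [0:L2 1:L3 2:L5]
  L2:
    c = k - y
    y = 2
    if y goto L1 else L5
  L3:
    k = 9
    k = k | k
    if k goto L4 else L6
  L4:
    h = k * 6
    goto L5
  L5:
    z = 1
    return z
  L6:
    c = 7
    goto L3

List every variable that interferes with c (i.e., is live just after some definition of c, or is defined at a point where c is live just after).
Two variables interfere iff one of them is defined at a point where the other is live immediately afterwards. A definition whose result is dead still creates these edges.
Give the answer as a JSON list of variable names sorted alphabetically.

def/use:
  L0 def {h} use ∅
  L1 def {c,k,y} use ∅
  L2 def {c,y} use {k,y}
  L3 def {k} use ∅
  L4 def {h} use {k}
  L5 def {z} use ∅
  L6 def {c} use ∅

Liveness:
  L0: in=∅ out=∅
  L1: in=∅ out={k,y}
  L2: in={k,y} out=∅
  L3: in=∅ out={k}
  L4: in={k} out=∅
  L5: in=∅ out=∅
  L6: in=∅ out=∅

Interfere edges:
  c: {k,y}
  h: ∅
  k: {c,y}
  y: {c,k}
  z: ∅

N(c) = ["k", "y"]

Answer: ["k", "y"]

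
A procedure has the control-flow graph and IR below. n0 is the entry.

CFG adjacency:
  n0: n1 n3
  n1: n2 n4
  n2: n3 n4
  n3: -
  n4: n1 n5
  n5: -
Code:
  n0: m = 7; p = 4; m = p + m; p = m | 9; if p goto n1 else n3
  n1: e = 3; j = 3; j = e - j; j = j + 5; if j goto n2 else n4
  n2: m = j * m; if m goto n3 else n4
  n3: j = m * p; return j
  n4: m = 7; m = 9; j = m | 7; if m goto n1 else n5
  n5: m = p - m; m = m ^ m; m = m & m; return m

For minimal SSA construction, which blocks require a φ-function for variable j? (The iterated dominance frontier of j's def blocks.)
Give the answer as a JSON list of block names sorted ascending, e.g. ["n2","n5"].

idom tree: n1←n0 n2←n1 n3←n0 n4←n1 n5←n4
Dom∩ at merges:
  n1: preds {n0,n4}: {n0} ∩ {n0,n1,n4} = {n0}; idom=n0
  n3: preds {n0,n2}: {n0} ∩ {n0,n1,n2} = {n0}; idom=n0
  n4: preds {n1,n2}: {n0,n1} ∩ {n0,n1,n2} = {n0,n1}; idom=n1

Frontier:
  join n1 pred n0: · stop@n0
  join n1 pred n4: n4→n1 stop@n0
  join n3 pred n0: · stop@n0
  join n3 pred n2: n2→n1 stop@n0
  join n4 pred n1: · stop@n1
  join n4 pred n2: n2 stop@n1
  n0: DF=∅
  n1: DF={n1,n3}
  n2: DF={n3,n4}
  n3: DF=∅
  n4: DF={n1}
  n5: DF=∅

φ for j: defs {n1,n3,n4}
  DF⁺ = {n1,n3}

Answer: ["n1", "n3"]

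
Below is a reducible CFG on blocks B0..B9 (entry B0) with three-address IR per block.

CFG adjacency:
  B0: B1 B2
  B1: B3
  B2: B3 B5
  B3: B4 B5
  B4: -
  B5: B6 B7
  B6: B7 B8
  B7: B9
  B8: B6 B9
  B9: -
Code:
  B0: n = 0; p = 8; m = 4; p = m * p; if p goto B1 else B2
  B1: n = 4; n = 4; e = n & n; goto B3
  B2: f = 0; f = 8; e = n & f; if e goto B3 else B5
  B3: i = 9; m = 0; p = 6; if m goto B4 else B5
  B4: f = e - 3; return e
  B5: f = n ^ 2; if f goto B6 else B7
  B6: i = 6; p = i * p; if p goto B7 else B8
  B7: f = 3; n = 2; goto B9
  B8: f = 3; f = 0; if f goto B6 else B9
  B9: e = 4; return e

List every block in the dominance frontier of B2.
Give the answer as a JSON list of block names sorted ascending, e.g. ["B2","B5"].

idom tree: B1←B0 B2←B0 B3←B0 B4←B3 B5←B0 B6←B5 B7←B5 B8←B6 B9←B5
Join-block Dom:
  B3: preds {B1,B2}: {B0,B1} ∩ {B0,B2} = {B0}; idom=B0
  B5: preds {B2,B3}: {B0,B2} ∩ {B0,B3} = {B0}; idom=B0
  B6: preds {B5,B8}: {B0,B5} ∩ {B0,B5,B6,B8} = {B0,B5}; idom=B5
  B7: preds {B5,B6}: {B0,B5} ∩ {B0,B5,B6} = {B0,B5}; idom=B5
  B9: preds {B7,B8}: {B0,B5,B7} ∩ {B0,B5,B6,B8} = {B0,B5}; idom=B5

Frontier:
  join B3 pred B1: B1 stop@B0
  join B3 pred B2: B2 stop@B0
  join B5 pred B2: B2 stop@B0
  join B5 pred B3: B3 stop@B0
  join B6 pred B5: · stop@B5
  join B6 pred B8: B8→B6 stop@B5
  join B7 pred B5: · stop@B5
  join B7 pred B6: B6 stop@B5
  join B9 pred B7: B7 stop@B5
  join B9 pred B8: B8→B6 stop@B5
  B0: DF=∅
  B1: DF={B3}
  B2: DF={B3,B5}
  B3: DF={B5}
  B4: DF=∅
  B5: DF=∅
  B6: DF={B6,B7,B9}
  B7: DF={B9}
  B8: DF={B6,B9}
  B9: DF=∅

DF(B2) = ["B3", "B5"]

Answer: ["B3", "B5"]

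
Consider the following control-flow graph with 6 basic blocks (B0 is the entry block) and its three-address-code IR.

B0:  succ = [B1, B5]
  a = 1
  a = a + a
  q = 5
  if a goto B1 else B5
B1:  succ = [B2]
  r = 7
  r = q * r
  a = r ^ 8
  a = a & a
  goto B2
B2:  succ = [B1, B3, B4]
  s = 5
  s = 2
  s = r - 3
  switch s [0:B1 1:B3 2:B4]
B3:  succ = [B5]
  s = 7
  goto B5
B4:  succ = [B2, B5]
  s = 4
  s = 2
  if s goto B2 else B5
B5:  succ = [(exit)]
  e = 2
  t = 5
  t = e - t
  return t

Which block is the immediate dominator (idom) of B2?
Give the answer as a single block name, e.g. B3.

Answer: B1

Derivation:
idom tree: B1←B0 B2←B1 B3←B2 B4←B2 B5←B0
Dom at joins:
  B1: preds {B0,B2}: {B0} ∩ {B0,B1,B2} = {B0}; idom=B0
  B2: preds {B1,B4}: {B0,B1} ∩ {B0,B1,B2,B4} = {B0,B1}; idom=B1
  B5: preds {B0,B3,B4}: {B0} ∩ {B0,B1,B2,B3} ∩ {B0,B1,B2,B4} = {B0}; idom=B0

idom(B2) = B1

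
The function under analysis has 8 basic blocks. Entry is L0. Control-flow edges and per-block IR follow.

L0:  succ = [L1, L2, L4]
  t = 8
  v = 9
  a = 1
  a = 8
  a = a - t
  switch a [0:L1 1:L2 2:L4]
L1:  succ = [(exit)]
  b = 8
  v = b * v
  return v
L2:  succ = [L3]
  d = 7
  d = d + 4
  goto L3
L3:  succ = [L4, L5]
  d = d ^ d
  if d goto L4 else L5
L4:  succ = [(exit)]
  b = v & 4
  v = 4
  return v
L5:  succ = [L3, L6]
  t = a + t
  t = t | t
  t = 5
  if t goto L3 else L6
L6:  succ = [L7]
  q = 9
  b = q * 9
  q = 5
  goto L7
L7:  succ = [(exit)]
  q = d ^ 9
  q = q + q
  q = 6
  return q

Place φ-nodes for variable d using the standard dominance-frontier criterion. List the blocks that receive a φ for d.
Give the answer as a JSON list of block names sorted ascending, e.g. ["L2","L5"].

idom tree: L1←L0 L2←L0 L3←L2 L4←L0 L5←L3 L6←L5 L7←L6
Join-block Dom:
  L3: preds {L2,L5}: {L0,L2} ∩ {L0,L2,L3,L5} = {L0,L2}; idom=L2
  L4: preds {L0,L3}: {L0} ∩ {L0,L2,L3} = {L0}; idom=L0

Frontier:
  L3←L2: walk · to L2
  L3←L5: walk L5→L3 to L2
  L4←L0: walk · to L0
  L4←L3: walk L3→L2 to L0
  L0 → ∅
  L1 → ∅
  L2 → {L4}
  L3 → {L3,L4}
  L4 → ∅
  L5 → {L3}
  L6 → ∅
  L7 → ∅

φ for d: defs {L2,L3}
  DF⁺ = {L3,L4}

Answer: ["L3", "L4"]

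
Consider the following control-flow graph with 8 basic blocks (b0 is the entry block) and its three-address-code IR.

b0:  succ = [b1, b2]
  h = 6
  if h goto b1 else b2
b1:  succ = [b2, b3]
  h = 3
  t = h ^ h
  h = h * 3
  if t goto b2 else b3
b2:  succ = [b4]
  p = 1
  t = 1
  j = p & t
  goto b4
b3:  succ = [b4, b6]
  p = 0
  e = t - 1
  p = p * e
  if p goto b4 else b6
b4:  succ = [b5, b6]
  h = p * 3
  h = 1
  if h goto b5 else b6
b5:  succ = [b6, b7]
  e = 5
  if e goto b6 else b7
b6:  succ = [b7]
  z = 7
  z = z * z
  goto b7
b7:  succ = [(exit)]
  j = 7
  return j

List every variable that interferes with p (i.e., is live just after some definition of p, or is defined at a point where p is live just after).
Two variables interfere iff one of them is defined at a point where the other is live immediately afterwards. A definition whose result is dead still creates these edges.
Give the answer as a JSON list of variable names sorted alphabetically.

Answer: ["e", "j", "t"]

Working:
Per-block:
  b0: {h} / ∅
  b1: {h,t} / ∅
  b2: {j,p,t} / ∅
  b3: {e,p} / {t}
  b4: {h} / {p}
  b5: {e} / ∅
  b6: {z} / ∅
  b7: {j} / ∅

Backward fixpoint:
  live b0: ∅→∅
  live b1: ∅→{t}
  live b2: ∅→{p}
  live b3: {t}→{p}
  live b4: {p}→∅
  live b5: ∅→∅
  live b6: ∅→∅
  live b7: ∅→∅

Interfere edges:
  e — {p}
  h — {t}
  j — {p}
  p — {e,j,t}
  t — {h,p}
  z — ∅

N(p) = ["e", "j", "t"]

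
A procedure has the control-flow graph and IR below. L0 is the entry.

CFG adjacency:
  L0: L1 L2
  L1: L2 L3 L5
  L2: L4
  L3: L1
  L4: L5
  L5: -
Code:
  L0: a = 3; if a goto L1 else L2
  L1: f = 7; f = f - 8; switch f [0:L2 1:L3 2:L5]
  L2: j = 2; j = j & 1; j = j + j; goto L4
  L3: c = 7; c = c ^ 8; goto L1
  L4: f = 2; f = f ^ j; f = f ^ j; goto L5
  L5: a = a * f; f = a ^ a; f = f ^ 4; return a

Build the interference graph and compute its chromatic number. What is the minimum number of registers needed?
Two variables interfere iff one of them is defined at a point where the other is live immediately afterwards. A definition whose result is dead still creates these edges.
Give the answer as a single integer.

Answer: 3

Analysis:
def/use:
  L0: def={a} ue=∅
  L1: def={f} ue=∅
  L2: def={j} ue=∅
  L3: def={c} ue=∅
  L4: def={f} ue={j}
  L5: def={a,f} ue={a,f}

Liveness:
  L0: in=∅ out={a}
  L1: in={a} out={a,f}
  L2: in={a} out={a,j}
  L3: in={a} out={a}
  L4: in={a,j} out={a,f}
  L5: in={a,f} out=∅

Interference:
  a↔{c,f,j}
  c↔{a}
  f↔{a,j}
  j↔{a,f}

Chromatic number:
  lower bound: {a,f,j} mutually conflict ⇒ χ ≥ 3
  assign a→c0 c→c1 f→c1 j→c2 — no edge inside a register ⇒ χ ≤ 3
  χ = 3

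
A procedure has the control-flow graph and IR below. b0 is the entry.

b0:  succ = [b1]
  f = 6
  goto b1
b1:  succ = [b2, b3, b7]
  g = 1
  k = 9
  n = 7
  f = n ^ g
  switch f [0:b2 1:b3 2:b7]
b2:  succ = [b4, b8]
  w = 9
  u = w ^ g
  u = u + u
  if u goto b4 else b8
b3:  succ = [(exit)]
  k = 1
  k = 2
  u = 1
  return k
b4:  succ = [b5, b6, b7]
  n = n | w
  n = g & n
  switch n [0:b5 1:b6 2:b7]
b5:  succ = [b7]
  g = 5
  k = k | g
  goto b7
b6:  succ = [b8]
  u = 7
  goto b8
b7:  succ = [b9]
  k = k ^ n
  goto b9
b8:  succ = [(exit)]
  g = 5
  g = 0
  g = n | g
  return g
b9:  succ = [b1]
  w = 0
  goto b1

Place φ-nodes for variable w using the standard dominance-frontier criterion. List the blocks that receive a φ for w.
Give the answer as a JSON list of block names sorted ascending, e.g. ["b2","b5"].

idom tree: b1←b0 b2←b1 b3←b1 b4←b2 b5←b4 b6←b4 b7←b1 b8←b2 b9←b7
Join-block Dom:
  b1: preds {b0,b9}: {b0} ∩ {b0,b1,b7,b9} = {b0}; idom=b0
  b7: preds {b1,b4,b5}: {b0,b1} ∩ {b0,b1,b2,b4} ∩ {b0,b1,b2,b4,b5} = {b0,b1}; idom=b1
  b8: preds {b2,b6}: {b0,b1,b2} ∩ {b0,b1,b2,b4,b6} = {b0,b1,b2}; idom=b2

DF walk-up:
  b1←b0: walk · to b0
  b1←b9: walk b9→b7→b1 to b0
  b7←b1: walk · to b1
  b7←b4: walk b4→b2 to b1
  b7←b5: walk b5→b4→b2 to b1
  b8←b2: walk · to b2
  b8←b6: walk b6→b4 to b2
  DF(b0)=∅
  DF(b1)={b1}
  DF(b2)={b7}
  DF(b3)=∅
  DF(b4)={b7,b8}
  DF(b5)={b7}
  DF(b6)={b8}
  DF(b7)={b1}
  DF(b8)=∅
  DF(b9)={b1}

φ for w: defs {b2,b9}
  DF⁺ = {b1,b7}

Answer: ["b1", "b7"]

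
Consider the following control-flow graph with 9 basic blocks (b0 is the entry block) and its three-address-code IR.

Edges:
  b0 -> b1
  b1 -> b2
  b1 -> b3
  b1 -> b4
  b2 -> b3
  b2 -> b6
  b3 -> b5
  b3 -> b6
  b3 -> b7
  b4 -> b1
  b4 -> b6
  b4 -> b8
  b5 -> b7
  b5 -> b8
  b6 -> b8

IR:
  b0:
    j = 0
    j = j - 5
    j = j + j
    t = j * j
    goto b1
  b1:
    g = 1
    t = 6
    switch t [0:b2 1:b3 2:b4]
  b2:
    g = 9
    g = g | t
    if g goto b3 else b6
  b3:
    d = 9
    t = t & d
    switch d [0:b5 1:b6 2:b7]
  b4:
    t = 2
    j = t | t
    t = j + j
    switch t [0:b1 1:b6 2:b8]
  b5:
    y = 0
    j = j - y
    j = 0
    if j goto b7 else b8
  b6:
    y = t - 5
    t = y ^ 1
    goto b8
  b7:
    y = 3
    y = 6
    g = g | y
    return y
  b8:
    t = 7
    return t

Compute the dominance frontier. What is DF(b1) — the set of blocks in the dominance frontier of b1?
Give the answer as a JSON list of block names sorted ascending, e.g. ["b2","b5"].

Answer: ["b1"]

Derivation:
idom tree: b1←b0 b2←b1 b3←b1 b4←b1 b5←b3 b6←b1 b7←b3 b8←b1
Join-block Dom:
  b1: preds {b0,b4}: {b0} ∩ {b0,b1,b4} = {b0}; idom=b0
  b3: preds {b1,b2}: {b0,b1} ∩ {b0,b1,b2} = {b0,b1}; idom=b1
  b6: preds {b2,b3,b4}: {b0,b1,b2} ∩ {b0,b1,b3} ∩ {b0,b1,b4} = {b0,b1}; idom=b1
  b7: preds {b3,b5}: {b0,b1,b3} ∩ {b0,b1,b3,b5} = {b0,b1,b3}; idom=b3
  b8: preds {b4,b5,b6}: {b0,b1,b4} ∩ {b0,b1,b3,b5} ∩ {b0,b1,b6} = {b0,b1}; idom=b1

Frontier:
  join b1 pred b0: · stop@b0
  join b1 pred b4: b4→b1 stop@b0
  join b3 pred b1: · stop@b1
  join b3 pred b2: b2 stop@b1
  join b6 pred b2: b2 stop@b1
  join b6 pred b3: b3 stop@b1
  join b6 pred b4: b4 stop@b1
  join b7 pred b3: · stop@b3
  join b7 pred b5: b5 stop@b3
  join b8 pred b4: b4 stop@b1
  join b8 pred b5: b5→b3 stop@b1
  join b8 pred b6: b6 stop@b1
  b0 → ∅
  b1 → {b1}
  b2 → {b3,b6}
  b3 → {b6,b8}
  b4 → {b1,b6,b8}
  b5 → {b7,b8}
  b6 → {b8}
  b7 → ∅
  b8 → ∅

DF(b1) = ["b1"]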